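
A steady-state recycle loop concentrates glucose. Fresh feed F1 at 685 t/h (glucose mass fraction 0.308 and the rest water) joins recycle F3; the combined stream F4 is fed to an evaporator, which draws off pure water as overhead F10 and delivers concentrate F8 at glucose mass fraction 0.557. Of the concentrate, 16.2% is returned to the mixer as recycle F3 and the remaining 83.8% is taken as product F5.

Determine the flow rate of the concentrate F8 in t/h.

452 t/h

Overall glucose balance (none leaves overhead): glucose in fresh feed = glucose in product, i.e. 685×0.308 = (1−0.162)·F8·0.557.
F8 = 210.98/(0.557×0.838) = 452 t/h.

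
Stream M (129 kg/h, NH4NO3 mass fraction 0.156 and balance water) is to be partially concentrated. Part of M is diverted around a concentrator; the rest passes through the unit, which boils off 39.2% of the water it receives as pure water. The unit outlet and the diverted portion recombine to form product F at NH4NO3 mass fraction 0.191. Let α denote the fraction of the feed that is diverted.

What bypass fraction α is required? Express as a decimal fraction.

All 129×0.156 = 20.124 kg/h of NH4NO3 reaches F, so F = 20.124/0.191 = 105.36 kg/h and vapour = 23.639 kg/h.
The evaporator receives (1−α)·129 of feed at 0.844 water and removes 0.392 of that water:
0.392×0.844×(1−α)×129 = 23.639
(1−α) = 23.639/42.679 = 0.5539;  α = 0.4461.

0.446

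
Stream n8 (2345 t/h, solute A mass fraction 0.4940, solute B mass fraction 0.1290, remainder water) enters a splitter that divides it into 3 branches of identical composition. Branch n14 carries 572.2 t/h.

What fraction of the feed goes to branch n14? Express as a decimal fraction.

0.244

Fraction to n14 = 572.2/2345 = 0.2440.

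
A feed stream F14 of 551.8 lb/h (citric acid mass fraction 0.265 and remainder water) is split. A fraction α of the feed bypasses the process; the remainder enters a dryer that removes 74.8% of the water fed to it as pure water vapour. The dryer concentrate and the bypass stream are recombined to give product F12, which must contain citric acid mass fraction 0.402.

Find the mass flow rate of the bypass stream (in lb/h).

209.8 lb/h

All 551.8×0.265 = 146.23 lb/h of citric acid reaches F12, so F12 = 146.23/0.402 = 363.75 lb/h and vapour = 188.05 lb/h.
The evaporator receives (1−α)·551.8 of feed at 0.735 water and removes 0.748 of that water:
0.748×0.735×(1−α)×551.8 = 188.05
(1−α) = 188.05/303.37 = 0.6199;  α = 0.3801.
Bypass flow = 0.3801×551.8 = 209.75 lb/h.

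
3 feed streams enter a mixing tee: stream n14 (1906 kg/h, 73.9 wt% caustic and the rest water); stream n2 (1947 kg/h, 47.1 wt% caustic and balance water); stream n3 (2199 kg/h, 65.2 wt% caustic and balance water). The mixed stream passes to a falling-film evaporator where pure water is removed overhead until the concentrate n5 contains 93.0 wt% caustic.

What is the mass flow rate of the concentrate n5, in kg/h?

4042 kg/h

caustic entering = 1906×0.739 + 1947×0.471 + 2199×0.652 = 3759.3 kg/h.
All caustic reports to n5, so n5 = 3759.3/0.930 = 4042.3 kg/h.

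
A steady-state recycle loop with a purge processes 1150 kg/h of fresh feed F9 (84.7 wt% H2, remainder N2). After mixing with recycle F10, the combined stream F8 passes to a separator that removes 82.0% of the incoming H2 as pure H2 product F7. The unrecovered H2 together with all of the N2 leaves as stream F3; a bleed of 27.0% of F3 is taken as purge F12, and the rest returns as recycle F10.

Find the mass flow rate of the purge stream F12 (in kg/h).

N2 enters only via F9 and leaves only via the purge: 1150×0.153 = 0.270×(N2 in F3), and the separator passes all N2, so N2 in F8 = N2 in F3 = 651.67 kg/h.
H2 in F8: m_A = 1150×0.847 + (1−0.270)·(1−0.820)·m_A, so m_A = 974.05/0.8686 = 1121.4 kg/h.
F3 = (1−0.820)×1121.4 + 651.67 = 853.52 kg/h.
Purge F12 = 0.270×853.52 = 230.45 kg/h.

230.5 kg/h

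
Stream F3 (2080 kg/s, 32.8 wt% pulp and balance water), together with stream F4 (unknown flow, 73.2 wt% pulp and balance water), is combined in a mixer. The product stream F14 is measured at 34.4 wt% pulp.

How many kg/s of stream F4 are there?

85.77 kg/s

Let F4 be the unknown flow. Total out = 2080 + F4.
pulp balance: 682.24 + 0.732·F4 = 0.344·(2080 + F4)
(0.732 − 0.344)·F4 = 0.344×2080 − 682.24 = 33.28
F4 = 33.28 / 0.388 = 85.773 kg/s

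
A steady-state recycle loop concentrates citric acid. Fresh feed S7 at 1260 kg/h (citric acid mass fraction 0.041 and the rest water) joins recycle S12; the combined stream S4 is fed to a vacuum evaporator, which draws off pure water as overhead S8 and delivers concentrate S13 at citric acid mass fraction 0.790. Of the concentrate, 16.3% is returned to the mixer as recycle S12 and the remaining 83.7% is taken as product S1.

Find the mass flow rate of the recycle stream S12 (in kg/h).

Overall citric acid balance (none leaves overhead): citric acid in fresh feed = citric acid in product, i.e. 1260×0.041 = (1−0.163)·S13·0.790.
S13 = 51.66/(0.790×0.837) = 78.127 kg/h.
Recycle S12 = 0.163×78.127 = 12.735 kg/h.

12.73 kg/h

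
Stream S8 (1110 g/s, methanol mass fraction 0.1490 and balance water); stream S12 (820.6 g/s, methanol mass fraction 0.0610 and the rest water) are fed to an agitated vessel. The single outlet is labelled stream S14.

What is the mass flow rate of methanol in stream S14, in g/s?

215.4 g/s

methanol out = methanol in = 1110×0.149 + 820.6×0.061 = 215.45 g/s.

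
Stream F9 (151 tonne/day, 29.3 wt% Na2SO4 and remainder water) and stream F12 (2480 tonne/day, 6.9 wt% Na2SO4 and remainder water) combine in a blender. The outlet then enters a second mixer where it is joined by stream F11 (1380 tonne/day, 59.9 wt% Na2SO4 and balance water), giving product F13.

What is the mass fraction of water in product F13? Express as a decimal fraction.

Overall, product flow = 4011 tonne/day.
water in = 151×0.707 + 2480×0.931 + 1380×0.401 = 2969 tonne/day.
water fraction in F13 = 0.740.

0.740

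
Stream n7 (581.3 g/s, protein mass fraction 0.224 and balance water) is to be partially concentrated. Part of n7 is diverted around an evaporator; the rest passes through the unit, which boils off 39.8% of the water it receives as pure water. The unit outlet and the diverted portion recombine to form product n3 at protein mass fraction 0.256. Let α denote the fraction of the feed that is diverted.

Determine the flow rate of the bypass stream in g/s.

346 g/s

All 581.3×0.224 = 130.21 g/s of protein reaches n3, so n3 = 130.21/0.256 = 508.64 g/s and vapour = 72.663 g/s.
The evaporator receives (1−α)·581.3 of feed at 0.776 water and removes 0.398 of that water:
0.398×0.776×(1−α)×581.3 = 72.663
(1−α) = 72.663/179.53 = 0.4047;  α = 0.5953.
Bypass flow = 0.5953×581.3 = 346.03 g/s.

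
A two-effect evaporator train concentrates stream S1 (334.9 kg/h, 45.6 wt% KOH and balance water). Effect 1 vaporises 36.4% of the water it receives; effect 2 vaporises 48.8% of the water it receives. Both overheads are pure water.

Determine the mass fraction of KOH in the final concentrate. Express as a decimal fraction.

water in feed = 334.9×0.544 = 182.19 kg/h.
After stage 1: water left = (1−0.364)×182.19 = 115.87; stream total = 268.58 kg/h.
After stage 2: water left = (1−0.488)×115.87 = 59.325; final concentrate = 212.04 kg/h.
KOH fraction = 152.71/212.04 = 0.720.

0.720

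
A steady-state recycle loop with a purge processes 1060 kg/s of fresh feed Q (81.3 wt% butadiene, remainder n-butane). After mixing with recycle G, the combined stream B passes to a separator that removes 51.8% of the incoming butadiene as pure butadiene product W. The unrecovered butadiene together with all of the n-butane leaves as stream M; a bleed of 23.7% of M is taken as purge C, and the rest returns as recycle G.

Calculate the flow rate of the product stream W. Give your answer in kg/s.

706.1 kg/s

butadiene in B: m_A = 1060×0.813 + (1−0.237)·(1−0.518)·m_A, so m_A = 861.78/0.6322 = 1363.1 kg/s.
Product W = 0.518×1363.1 = 706.07 kg/s.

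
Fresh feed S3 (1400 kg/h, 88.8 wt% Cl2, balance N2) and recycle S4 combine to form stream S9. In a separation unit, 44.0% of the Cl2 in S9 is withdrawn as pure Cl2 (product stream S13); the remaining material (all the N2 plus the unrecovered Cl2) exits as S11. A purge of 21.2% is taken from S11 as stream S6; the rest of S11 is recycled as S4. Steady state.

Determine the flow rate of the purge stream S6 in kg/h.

421 kg/h

N2 enters only via S3 and leaves only via the purge: 1400×0.112 = 0.212×(N2 in S11), and the separation unit passes all N2, so N2 in S9 = N2 in S11 = 739.62 kg/h.
Cl2 in S9: m_A = 1400×0.888 + (1−0.212)·(1−0.440)·m_A, so m_A = 1243.2/0.5587 = 2225.1 kg/h.
S11 = (1−0.440)×2225.1 + 739.62 = 1985.7 kg/h.
Purge S6 = 0.212×1985.7 = 420.96 kg/h.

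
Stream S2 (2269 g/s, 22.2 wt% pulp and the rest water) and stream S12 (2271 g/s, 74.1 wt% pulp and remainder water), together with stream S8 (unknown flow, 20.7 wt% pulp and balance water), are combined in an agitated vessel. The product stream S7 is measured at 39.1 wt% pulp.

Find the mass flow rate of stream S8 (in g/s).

2236 g/s

Let S8 be the unknown flow. Total out = 4540 + S8.
pulp balance: 2186.5 + 0.207·S8 = 0.391·(4540 + S8)
(0.207 − 0.391)·S8 = 0.391×4540 − 2186.5 = -411.39
S8 = -411.39 / -0.184 = 2235.8 g/s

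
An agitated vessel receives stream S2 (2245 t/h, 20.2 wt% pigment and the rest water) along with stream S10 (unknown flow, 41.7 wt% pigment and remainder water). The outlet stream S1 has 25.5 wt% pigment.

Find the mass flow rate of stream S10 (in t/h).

734.5 t/h

Let S10 be the unknown flow. Total out = 2245 + S10.
pigment balance: 453.49 + 0.417·S10 = 0.255·(2245 + S10)
(0.417 − 0.255)·S10 = 0.255×2245 − 453.49 = 118.99
S10 = 118.99 / 0.162 = 734.48 t/h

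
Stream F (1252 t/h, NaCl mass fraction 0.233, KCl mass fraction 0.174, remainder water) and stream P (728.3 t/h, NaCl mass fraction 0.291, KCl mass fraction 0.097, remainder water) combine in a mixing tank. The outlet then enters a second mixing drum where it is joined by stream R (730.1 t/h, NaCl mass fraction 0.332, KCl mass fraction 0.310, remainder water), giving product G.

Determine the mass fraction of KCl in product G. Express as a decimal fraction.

0.190

Overall, product flow = 2710.4 t/h.
KCl in = 1252×0.174 + 728.3×0.097 + 730.1×0.310 = 514.82 t/h.
KCl fraction in G = 0.190.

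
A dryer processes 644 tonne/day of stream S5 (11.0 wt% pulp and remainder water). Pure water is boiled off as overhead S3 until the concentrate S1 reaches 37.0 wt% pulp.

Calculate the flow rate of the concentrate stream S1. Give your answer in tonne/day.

191.5 tonne/day

pulp is conserved: 644×0.110 = 70.84 tonne/day all reports to the concentrate.
Concentrate = 70.84/(target fraction) = 191.46 tonne/day.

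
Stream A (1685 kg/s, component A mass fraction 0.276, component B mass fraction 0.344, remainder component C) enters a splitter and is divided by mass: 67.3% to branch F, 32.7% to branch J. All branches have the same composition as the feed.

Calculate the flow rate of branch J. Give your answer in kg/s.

Branch J flow = 0.327×1685 = 551 kg/s.

551 kg/s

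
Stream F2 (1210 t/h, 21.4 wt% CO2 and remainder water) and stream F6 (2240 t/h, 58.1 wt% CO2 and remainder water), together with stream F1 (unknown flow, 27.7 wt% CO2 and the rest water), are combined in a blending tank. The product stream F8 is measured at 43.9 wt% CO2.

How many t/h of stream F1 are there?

Let F1 be the unknown flow. Total out = 3450 + F1.
CO2 balance: 1560.4 + 0.277·F1 = 0.439·(3450 + F1)
(0.277 − 0.439)·F1 = 0.439×3450 − 1560.4 = -45.83
F1 = -45.83 / -0.162 = 282.9 t/h

282.9 t/h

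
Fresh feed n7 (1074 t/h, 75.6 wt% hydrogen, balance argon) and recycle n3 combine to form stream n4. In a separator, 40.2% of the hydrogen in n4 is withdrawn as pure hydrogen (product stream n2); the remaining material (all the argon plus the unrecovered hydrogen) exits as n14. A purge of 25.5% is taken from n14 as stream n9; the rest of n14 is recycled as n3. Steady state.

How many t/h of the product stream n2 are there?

hydrogen in n4: m_A = 1074×0.756 + (1−0.255)·(1−0.402)·m_A, so m_A = 811.94/0.5545 = 1464.3 t/h.
Product n2 = 0.402×1464.3 = 588.65 t/h.

588.7 t/h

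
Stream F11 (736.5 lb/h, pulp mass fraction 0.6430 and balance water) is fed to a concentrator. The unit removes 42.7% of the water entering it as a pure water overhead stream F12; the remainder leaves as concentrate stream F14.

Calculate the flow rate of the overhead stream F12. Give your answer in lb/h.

112.3 lb/h

water entering = 736.5×0.357 = 262.93 lb/h; overhead removed = 0.427×262.93 = 112.27 lb/h.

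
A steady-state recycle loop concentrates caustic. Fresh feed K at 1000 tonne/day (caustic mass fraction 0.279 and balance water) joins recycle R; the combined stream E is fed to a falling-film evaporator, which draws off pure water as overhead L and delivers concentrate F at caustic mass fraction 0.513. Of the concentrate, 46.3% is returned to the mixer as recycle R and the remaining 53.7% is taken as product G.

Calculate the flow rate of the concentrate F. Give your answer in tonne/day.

1013 tonne/day

Overall caustic balance (none leaves overhead): caustic in fresh feed = caustic in product, i.e. 1000×0.279 = (1−0.463)·F·0.513.
F = 279/(0.513×0.537) = 1012.8 tonne/day.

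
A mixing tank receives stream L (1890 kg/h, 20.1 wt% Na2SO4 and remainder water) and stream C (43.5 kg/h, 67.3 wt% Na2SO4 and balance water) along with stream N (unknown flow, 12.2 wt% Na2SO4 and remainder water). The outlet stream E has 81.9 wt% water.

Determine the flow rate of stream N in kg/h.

1003 kg/h

Let N be the unknown flow. Total out = 1933.5 + N.
water balance: 1524.3 + 0.878·N = 0.819·(1933.5 + N)
(0.878 − 0.819)·N = 0.819×1933.5 − 1524.3 = 59.202
N = 59.202 / 0.059 = 1003.4 kg/h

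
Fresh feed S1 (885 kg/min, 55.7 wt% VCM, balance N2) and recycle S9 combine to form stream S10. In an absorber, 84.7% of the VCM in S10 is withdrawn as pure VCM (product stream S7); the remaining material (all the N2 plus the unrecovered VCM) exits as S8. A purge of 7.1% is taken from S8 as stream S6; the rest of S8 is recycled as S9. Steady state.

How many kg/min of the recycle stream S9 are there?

N2 enters only via S1 and leaves only via the purge: 885×0.443 = 0.071×(N2 in S8), and the absorber passes all N2, so N2 in S10 = N2 in S8 = 5521.9 kg/min.
VCM in S10: m_A = 885×0.557 + (1−0.071)·(1−0.847)·m_A, so m_A = 492.95/0.8579 = 574.62 kg/min.
S8 = (1−0.847)×574.62 + 5521.9 = 5609.8 kg/min.
Recycle S9 = (1−0.071)×5609.8 = 5211.5 kg/min.

5212 kg/min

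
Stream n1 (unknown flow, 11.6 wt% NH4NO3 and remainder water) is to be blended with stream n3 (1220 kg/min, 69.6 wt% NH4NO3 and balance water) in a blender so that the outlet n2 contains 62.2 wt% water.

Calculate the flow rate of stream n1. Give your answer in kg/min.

1481 kg/min

Let n1 be the unknown flow. Total out = 1220 + n1.
water balance: 370.88 + 0.884·n1 = 0.622·(1220 + n1)
(0.884 − 0.622)·n1 = 0.622×1220 − 370.88 = 387.96
n1 = 387.96 / 0.262 = 1480.8 kg/min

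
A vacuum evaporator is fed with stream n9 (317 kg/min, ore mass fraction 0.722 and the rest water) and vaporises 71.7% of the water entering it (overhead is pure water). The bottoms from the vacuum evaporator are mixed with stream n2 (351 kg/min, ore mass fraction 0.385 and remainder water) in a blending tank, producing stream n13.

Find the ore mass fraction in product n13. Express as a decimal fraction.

0.602

Vapour removed = 0.717×0.278×317 = 63.186 kg/min; concentrate = 253.81 kg/min.
ore reaching the mixer = 228.87 (from concentrate) + 351×0.385 = 364.01 kg/min.
Product flow = 253.81 + 351 = 604.81 kg/min; ore fraction = 0.602.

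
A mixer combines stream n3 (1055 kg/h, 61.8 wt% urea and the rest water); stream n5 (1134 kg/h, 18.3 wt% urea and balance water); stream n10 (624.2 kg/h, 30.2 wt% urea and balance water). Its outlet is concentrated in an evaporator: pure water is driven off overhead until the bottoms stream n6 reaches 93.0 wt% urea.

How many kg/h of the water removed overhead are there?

urea entering = 1055×0.618 + 1134×0.183 + 624.2×0.302 = 1048 kg/h.
All urea reports to n6, so n6 = 1048/0.930 = 1126.9 kg/h.
Total feed = 2813.2 kg/h; overhead = 2813.2 − 1126.9 = 1686.3 kg/h.

1686 kg/h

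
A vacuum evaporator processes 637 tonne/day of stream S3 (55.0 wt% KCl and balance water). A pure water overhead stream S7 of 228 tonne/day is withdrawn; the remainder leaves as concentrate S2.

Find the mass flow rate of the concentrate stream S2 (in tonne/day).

409 tonne/day

Concentrate = 637 − 228 = 409 tonne/day.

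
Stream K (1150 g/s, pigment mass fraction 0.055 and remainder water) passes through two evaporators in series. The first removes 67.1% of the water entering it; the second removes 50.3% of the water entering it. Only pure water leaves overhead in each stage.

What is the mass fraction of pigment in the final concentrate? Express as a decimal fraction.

0.263

water in feed = 1150×0.945 = 1086.8 g/s.
After stage 1: water left = (1−0.671)×1086.8 = 357.54; stream total = 420.79 g/s.
After stage 2: water left = (1−0.503)×357.54 = 177.7; final concentrate = 240.95 g/s.
pigment fraction = 63.25/240.95 = 0.263.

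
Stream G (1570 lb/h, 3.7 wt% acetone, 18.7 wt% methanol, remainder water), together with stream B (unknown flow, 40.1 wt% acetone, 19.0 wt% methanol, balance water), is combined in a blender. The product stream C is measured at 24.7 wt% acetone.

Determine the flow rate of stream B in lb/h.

2141 lb/h

Let B be the unknown flow. Total out = 1570 + B.
acetone balance: 58.09 + 0.401·B = 0.247·(1570 + B)
(0.401 − 0.247)·B = 0.247×1570 − 58.09 = 329.7
B = 329.7 / 0.154 = 2140.9 lb/h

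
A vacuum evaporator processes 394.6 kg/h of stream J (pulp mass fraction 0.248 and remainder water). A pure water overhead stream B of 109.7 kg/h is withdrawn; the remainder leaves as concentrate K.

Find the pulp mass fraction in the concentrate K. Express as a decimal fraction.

0.343

pulp is not removed: 394.6×0.248 = 97.861 kg/h of pulp enters K.
Concentrate = 394.6 − 109.7 = 284.9 kg/h.
Mass fraction = 97.861/284.9 = 0.343.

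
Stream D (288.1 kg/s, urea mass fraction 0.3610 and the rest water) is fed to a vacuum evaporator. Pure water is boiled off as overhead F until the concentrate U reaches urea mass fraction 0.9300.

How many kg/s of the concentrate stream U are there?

urea is conserved: 288.1×0.361 = 104 kg/s all reports to the concentrate.
Concentrate = 104/(target fraction) = 111.83 kg/s.

111.8 kg/s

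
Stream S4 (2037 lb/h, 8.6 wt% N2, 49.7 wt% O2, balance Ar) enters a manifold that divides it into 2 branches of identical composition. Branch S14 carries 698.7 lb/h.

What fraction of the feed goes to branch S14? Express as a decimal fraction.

Fraction to S14 = 698.7/2037 = 0.3430.

0.343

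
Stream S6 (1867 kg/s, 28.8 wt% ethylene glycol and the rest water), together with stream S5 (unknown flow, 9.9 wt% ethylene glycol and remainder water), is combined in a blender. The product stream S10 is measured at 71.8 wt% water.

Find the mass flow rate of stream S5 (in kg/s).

61.21 kg/s

Let S5 be the unknown flow. Total out = 1867 + S5.
water balance: 1329.3 + 0.901·S5 = 0.718·(1867 + S5)
(0.901 − 0.718)·S5 = 0.718×1867 − 1329.3 = 11.202
S5 = 11.202 / 0.183 = 61.213 kg/s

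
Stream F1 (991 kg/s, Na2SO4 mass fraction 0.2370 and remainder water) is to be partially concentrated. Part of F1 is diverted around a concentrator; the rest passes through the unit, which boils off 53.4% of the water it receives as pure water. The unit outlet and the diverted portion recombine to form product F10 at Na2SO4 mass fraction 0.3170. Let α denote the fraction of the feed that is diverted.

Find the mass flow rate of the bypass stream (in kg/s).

All 991×0.237 = 234.87 kg/s of Na2SO4 reaches F10, so F10 = 234.87/0.317 = 740.91 kg/s and vapour = 250.09 kg/s.
The evaporator receives (1−α)·991 of feed at 0.763 water and removes 0.534 of that water:
0.534×0.763×(1−α)×991 = 250.09
(1−α) = 250.09/403.78 = 0.6194;  α = 0.3806.
Bypass flow = 0.3806×991 = 377.18 kg/s.

377.2 kg/s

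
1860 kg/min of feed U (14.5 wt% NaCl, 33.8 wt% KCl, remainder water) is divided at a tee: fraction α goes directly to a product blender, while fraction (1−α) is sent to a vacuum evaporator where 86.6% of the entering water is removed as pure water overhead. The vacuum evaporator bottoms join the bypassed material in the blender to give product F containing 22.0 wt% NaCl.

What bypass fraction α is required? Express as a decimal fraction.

All 1860×0.145 = 269.7 kg/min of NaCl reaches F, so F = 269.7/0.220 = 1225.9 kg/min and vapour = 634.09 kg/min.
The evaporator receives (1−α)·1860 of feed at 0.517 water and removes 0.866 of that water:
0.866×0.517×(1−α)×1860 = 634.09
(1−α) = 634.09/832.76 = 0.7614;  α = 0.2386.

0.239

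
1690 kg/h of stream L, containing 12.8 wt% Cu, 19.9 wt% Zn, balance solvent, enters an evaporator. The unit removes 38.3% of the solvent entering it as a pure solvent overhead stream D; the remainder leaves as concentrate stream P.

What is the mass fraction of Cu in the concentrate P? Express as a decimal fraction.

0.172

Cu is not removed: 1690×0.128 = 216.32 kg/h of Cu enters P.
solvent entering = 1690×0.673 = 1137.4 kg/h; overhead removed = 0.383×1137.4 = 435.61 kg/h.
Concentrate = 1690 − 435.61 = 1254.4 kg/h.
Mass fraction = 216.32/1254.4 = 0.172.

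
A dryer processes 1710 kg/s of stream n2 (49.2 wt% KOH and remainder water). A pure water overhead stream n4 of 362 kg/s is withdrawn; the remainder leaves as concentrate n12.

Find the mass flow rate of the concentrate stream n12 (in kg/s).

1348 kg/s

Concentrate = 1710 − 362 = 1348 kg/s.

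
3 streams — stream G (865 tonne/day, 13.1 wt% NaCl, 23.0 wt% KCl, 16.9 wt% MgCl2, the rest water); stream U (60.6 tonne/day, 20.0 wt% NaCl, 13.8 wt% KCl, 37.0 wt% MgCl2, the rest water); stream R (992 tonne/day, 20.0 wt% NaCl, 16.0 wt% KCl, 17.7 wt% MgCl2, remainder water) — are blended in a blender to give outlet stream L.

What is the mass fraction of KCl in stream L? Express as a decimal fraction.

Total flow out = 865 + 60.6 + 992 = 1917.6 tonne/day.
KCl in = 865×0.230 + 60.6×0.138 + 992×0.160 = 366.03 tonne/day.
KCl mass fraction in L = 366.03/1917.6 = 0.1909.

0.1909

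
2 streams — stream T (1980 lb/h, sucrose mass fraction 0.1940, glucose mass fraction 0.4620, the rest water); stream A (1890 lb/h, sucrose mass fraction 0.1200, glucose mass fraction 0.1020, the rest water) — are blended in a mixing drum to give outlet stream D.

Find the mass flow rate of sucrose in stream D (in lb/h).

610.9 lb/h

sucrose out = sucrose in = 1980×0.194 + 1890×0.120 = 610.92 lb/h.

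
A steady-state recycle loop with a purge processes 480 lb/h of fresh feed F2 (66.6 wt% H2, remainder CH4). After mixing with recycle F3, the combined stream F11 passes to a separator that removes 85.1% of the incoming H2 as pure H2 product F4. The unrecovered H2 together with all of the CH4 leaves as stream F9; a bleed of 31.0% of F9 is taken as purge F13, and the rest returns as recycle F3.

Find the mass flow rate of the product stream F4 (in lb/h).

H2 in F11: m_A = 480×0.666 + (1−0.310)·(1−0.851)·m_A, so m_A = 319.68/0.8972 = 356.31 lb/h.
Product F4 = 0.851×356.31 = 303.22 lb/h.

303.2 lb/h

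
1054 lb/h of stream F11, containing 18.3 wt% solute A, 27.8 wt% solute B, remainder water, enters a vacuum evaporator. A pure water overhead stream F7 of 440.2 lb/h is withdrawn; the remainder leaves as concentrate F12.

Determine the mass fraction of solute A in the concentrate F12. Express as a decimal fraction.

0.314

solute A is not removed: 1054×0.183 = 192.88 lb/h of solute A enters F12.
Concentrate = 1054 − 440.2 = 613.8 lb/h.
Mass fraction = 192.88/613.8 = 0.314.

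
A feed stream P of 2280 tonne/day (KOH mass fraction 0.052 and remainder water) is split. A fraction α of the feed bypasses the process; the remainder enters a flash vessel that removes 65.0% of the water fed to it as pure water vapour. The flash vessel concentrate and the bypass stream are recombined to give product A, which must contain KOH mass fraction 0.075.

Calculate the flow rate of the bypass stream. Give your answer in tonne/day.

1145 tonne/day

All 2280×0.052 = 118.56 tonne/day of KOH reaches A, so A = 118.56/0.075 = 1580.8 tonne/day and vapour = 699.2 tonne/day.
The evaporator receives (1−α)·2280 of feed at 0.948 water and removes 0.650 of that water:
0.650×0.948×(1−α)×2280 = 699.2
(1−α) = 699.2/1404.9 = 0.4977;  α = 0.5023.
Bypass flow = 0.5023×2280 = 1145.3 tonne/day.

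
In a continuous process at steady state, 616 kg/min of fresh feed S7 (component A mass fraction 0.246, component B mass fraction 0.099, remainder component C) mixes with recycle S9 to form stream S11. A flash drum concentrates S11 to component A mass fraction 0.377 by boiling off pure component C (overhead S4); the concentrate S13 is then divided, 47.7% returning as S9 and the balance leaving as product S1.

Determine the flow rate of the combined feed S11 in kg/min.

Overall component A balance (none leaves overhead): component A in fresh feed = component A in product, i.e. 616×0.246 = (1−0.477)·S13·0.377.
S13 = 151.54/(0.377×0.523) = 768.55 kg/min.
Recycle S9 = 0.477×768.55 = 366.6 kg/min.
Combined feed S11 = 616 + 366.6 = 982.6 kg/min.

982.6 kg/min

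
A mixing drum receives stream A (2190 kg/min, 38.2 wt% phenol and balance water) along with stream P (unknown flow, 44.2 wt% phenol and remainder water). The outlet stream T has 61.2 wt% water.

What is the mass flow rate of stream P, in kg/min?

Let P be the unknown flow. Total out = 2190 + P.
water balance: 1353.4 + 0.558·P = 0.612·(2190 + P)
(0.558 − 0.612)·P = 0.612×2190 − 1353.4 = -13.14
P = -13.14 / -0.054 = 243.33 kg/min

243.3 kg/min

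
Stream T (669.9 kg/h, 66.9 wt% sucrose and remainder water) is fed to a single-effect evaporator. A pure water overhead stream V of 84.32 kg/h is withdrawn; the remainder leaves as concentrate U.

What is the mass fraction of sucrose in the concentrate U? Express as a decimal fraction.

0.765

sucrose is not removed: 669.9×0.669 = 448.16 kg/h of sucrose enters U.
Concentrate = 669.9 − 84.32 = 585.58 kg/h.
Mass fraction = 448.16/585.58 = 0.765.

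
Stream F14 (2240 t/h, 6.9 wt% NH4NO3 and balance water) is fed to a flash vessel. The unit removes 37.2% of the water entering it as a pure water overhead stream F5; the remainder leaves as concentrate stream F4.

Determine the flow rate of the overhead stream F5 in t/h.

775.8 t/h

water entering = 2240×0.931 = 2085.4 t/h; overhead removed = 0.372×2085.4 = 775.78 t/h.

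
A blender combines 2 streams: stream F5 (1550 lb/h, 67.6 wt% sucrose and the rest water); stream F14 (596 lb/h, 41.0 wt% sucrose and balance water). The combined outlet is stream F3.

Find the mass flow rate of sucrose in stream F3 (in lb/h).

1292 lb/h

sucrose out = sucrose in = 1550×0.676 + 596×0.410 = 1292.2 lb/h.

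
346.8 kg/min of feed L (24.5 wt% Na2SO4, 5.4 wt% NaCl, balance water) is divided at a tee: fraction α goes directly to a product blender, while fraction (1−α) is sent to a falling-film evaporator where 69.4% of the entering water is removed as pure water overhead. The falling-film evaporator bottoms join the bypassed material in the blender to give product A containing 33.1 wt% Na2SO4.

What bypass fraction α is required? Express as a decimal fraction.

All 346.8×0.245 = 84.966 kg/min of Na2SO4 reaches A, so A = 84.966/0.331 = 256.69 kg/min and vapour = 90.105 kg/min.
The evaporator receives (1−α)·346.8 of feed at 0.701 water and removes 0.694 of that water:
0.694×0.701×(1−α)×346.8 = 90.105
(1−α) = 90.105/168.72 = 0.5341;  α = 0.4659.

0.466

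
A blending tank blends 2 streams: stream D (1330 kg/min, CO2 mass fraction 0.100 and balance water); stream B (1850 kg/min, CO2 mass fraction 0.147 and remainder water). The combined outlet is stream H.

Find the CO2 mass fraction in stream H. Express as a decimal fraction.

Total flow out = 1330 + 1850 = 3180 kg/min.
CO2 in = 1330×0.100 + 1850×0.147 = 404.95 kg/min.
CO2 mass fraction in H = 404.95/3180 = 0.127.

0.127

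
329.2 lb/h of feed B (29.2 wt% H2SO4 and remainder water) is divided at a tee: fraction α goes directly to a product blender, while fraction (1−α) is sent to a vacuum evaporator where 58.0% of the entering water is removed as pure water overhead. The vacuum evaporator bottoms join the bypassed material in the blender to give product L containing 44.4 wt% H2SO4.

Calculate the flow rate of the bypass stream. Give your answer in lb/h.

All 329.2×0.292 = 96.126 lb/h of H2SO4 reaches L, so L = 96.126/0.444 = 216.5 lb/h and vapour = 112.7 lb/h.
The evaporator receives (1−α)·329.2 of feed at 0.708 water and removes 0.580 of that water:
0.580×0.708×(1−α)×329.2 = 112.7
(1−α) = 112.7/135.18 = 0.8337;  α = 0.1663.
Bypass flow = 0.1663×329.2 = 54.753 lb/h.

54.75 lb/h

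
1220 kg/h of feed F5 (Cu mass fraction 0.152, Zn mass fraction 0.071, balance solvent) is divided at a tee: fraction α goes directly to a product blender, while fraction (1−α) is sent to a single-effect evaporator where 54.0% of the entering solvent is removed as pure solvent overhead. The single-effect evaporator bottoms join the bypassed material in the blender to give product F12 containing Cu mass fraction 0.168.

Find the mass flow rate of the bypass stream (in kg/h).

943.1 kg/h

All 1220×0.152 = 185.44 kg/h of Cu reaches F12, so F12 = 185.44/0.168 = 1103.8 kg/h and vapour = 116.19 kg/h.
The evaporator receives (1−α)·1220 of feed at 0.777 solvent and removes 0.540 of that solvent:
0.540×0.777×(1−α)×1220 = 116.19
(1−α) = 116.19/511.89 = 0.2270;  α = 0.7730.
Bypass flow = 0.7730×1220 = 943.08 kg/h.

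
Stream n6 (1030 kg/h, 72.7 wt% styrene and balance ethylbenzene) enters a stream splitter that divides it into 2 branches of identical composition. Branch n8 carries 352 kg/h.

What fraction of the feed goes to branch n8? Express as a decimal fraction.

0.342

Fraction to n8 = 352/1030 = 0.3417.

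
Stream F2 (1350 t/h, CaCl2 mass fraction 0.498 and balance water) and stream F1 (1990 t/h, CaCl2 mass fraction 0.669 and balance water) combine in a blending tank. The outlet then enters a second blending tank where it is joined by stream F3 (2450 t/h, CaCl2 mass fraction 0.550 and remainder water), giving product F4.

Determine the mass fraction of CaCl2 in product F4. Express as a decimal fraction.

Overall, product flow = 5790 t/h.
CaCl2 in = 1350×0.498 + 1990×0.669 + 2450×0.550 = 3351.1 t/h.
CaCl2 fraction in F4 = 0.579.

0.579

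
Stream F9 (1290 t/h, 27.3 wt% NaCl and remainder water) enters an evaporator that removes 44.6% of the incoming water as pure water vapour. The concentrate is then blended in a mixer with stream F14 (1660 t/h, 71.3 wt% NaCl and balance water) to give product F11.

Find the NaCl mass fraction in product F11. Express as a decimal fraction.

Vapour removed = 0.446×0.727×1290 = 418.27 t/h; concentrate = 871.73 t/h.
NaCl reaching the mixer = 352.17 (from concentrate) + 1660×0.713 = 1535.8 t/h.
Product flow = 871.73 + 1660 = 2531.7 t/h; NaCl fraction = 0.607.

0.607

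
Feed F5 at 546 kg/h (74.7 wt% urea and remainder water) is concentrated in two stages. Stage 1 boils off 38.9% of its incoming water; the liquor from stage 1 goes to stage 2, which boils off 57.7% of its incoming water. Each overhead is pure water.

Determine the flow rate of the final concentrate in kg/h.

443.6 kg/h

water in feed = 546×0.253 = 138.14 kg/h.
After stage 1: water left = (1−0.389)×138.14 = 84.402; stream total = 492.26 kg/h.
After stage 2: water left = (1−0.577)×84.402 = 35.702; final concentrate = 443.56 kg/h.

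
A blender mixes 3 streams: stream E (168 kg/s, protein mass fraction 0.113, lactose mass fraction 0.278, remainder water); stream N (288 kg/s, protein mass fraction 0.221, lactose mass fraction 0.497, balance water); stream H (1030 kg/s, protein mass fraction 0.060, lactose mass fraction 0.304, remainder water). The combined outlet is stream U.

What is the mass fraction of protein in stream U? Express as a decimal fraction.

0.097

Total flow out = 168 + 288 + 1030 = 1486 kg/s.
protein in = 168×0.113 + 288×0.221 + 1030×0.060 = 144.43 kg/s.
protein mass fraction in U = 144.43/1486 = 0.097.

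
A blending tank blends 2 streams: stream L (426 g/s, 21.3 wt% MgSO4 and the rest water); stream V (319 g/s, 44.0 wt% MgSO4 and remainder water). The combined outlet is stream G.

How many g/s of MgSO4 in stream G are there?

MgSO4 out = MgSO4 in = 426×0.213 + 319×0.440 = 231.1 g/s.

231.1 g/s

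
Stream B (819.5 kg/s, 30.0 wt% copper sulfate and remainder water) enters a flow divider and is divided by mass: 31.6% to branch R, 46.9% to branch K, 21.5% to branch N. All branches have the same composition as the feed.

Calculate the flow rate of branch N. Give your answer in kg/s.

176.2 kg/s

Branch N flow = 0.215×819.5 = 176.19 kg/s.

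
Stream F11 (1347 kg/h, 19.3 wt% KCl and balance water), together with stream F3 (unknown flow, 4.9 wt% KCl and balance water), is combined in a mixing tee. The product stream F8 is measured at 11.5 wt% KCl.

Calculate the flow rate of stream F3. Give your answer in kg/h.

1592 kg/h

Let F3 be the unknown flow. Total out = 1347 + F3.
KCl balance: 259.97 + 0.049·F3 = 0.115·(1347 + F3)
(0.049 − 0.115)·F3 = 0.115×1347 − 259.97 = -105.07
F3 = -105.07 / -0.066 = 1591.9 kg/h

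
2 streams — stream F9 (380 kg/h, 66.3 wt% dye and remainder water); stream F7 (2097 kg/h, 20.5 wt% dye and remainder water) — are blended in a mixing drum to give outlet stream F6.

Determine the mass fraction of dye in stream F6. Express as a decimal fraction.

0.275

Total flow out = 380 + 2097 = 2477 kg/h.
dye in = 380×0.663 + 2097×0.205 = 681.83 kg/h.
dye mass fraction in F6 = 681.83/2477 = 0.275.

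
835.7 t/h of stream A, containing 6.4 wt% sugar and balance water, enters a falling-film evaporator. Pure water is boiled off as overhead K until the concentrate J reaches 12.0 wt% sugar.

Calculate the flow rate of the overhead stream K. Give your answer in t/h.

sugar is conserved: 835.7×0.064 = 53.485 t/h all reports to the concentrate.
Concentrate = 53.485/(target fraction) = 445.71 t/h.
Overhead = 835.7 − 445.71 = 389.99 t/h.

390 t/h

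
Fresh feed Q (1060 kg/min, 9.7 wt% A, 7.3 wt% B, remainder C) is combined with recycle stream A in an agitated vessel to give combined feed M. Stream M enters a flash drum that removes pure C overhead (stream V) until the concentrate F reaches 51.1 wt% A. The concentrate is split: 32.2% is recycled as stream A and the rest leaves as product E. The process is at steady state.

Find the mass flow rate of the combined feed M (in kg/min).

Overall A balance (none leaves overhead): A in fresh feed = A in product, i.e. 1060×0.097 = (1−0.322)·F·0.511.
F = 102.82/(0.511×0.678) = 296.77 kg/min.
Recycle A = 0.322×296.77 = 95.561 kg/min.
Combined feed M = 1060 + 95.561 = 1155.6 kg/min.

1156 kg/min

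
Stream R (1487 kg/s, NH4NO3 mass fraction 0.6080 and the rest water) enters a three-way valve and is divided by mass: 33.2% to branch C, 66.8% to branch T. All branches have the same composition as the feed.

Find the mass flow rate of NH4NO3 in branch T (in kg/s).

603.9 kg/s

Branch T total = 0.668×1487 = 993.32 kg/s.
NH4NO3 in T = 0.608×993.32 = 603.94 kg/s.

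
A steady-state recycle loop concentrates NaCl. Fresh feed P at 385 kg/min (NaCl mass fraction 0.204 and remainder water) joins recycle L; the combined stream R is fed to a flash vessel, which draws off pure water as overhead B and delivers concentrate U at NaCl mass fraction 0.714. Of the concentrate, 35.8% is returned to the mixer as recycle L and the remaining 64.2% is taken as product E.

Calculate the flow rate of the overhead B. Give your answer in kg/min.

275 kg/min

Overall NaCl balance (none leaves overhead): NaCl in fresh feed = NaCl in product, i.e. 385×0.204 = (1−0.358)·U·0.714.
U = 78.54/(0.714×0.642) = 171.34 kg/min.
Recycle L = 0.358×171.34 = 61.34 kg/min.
Combined feed R = 385 + 61.34 = 446.34 kg/min.
Overhead B = R − U = 446.34 − 171.34 = 275 kg/min.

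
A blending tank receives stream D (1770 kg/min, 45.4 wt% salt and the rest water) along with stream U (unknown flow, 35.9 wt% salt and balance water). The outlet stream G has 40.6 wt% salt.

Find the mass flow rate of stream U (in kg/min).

Let U be the unknown flow. Total out = 1770 + U.
salt balance: 803.58 + 0.359·U = 0.406·(1770 + U)
(0.359 − 0.406)·U = 0.406×1770 − 803.58 = -84.96
U = -84.96 / -0.047 = 1807.7 kg/min

1808 kg/min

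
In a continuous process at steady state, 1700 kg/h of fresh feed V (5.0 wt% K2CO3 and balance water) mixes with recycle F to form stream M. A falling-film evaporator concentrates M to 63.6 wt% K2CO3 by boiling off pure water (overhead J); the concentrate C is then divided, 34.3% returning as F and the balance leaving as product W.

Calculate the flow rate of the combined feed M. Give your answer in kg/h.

Overall K2CO3 balance (none leaves overhead): K2CO3 in fresh feed = K2CO3 in product, i.e. 1700×0.050 = (1−0.343)·C·0.636.
C = 85/(0.636×0.657) = 203.42 kg/h.
Recycle F = 0.343×203.42 = 69.774 kg/h.
Combined feed M = 1700 + 69.774 = 1769.8 kg/h.

1770 kg/h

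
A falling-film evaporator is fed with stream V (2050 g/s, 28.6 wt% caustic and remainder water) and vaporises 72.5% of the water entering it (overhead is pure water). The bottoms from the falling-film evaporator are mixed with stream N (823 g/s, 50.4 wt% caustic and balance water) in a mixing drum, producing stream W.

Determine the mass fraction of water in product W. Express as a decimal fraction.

Vapour removed = 0.725×0.714×2050 = 1061.2 g/s; concentrate = 988.82 g/s.
water reaching the mixer = 402.52 (from concentrate) + 823×0.496 = 810.73 g/s.
Product flow = 988.82 + 823 = 1811.8 g/s; water fraction = 0.4475.

0.4475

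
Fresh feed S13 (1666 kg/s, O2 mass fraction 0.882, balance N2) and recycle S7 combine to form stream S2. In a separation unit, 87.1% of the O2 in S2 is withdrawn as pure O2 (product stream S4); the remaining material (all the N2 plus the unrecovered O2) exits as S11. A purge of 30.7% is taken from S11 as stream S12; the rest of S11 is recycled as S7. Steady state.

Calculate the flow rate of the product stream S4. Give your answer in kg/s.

O2 in S2: m_A = 1666×0.882 + (1−0.307)·(1−0.871)·m_A, so m_A = 1469.4/0.9106 = 1613.7 kg/s.
Product S4 = 0.871×1613.7 = 1405.5 kg/s.

1406 kg/s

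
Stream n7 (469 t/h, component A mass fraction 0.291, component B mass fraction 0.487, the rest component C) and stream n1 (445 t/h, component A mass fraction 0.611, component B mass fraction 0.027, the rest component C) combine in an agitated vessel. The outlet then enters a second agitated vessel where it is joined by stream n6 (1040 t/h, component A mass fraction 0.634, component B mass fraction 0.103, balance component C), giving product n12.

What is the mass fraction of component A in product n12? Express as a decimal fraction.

Overall, product flow = 1954 t/h.
component A in = 469×0.291 + 445×0.611 + 1040×0.634 = 1067.7 t/h.
component A fraction in n12 = 0.546.

0.546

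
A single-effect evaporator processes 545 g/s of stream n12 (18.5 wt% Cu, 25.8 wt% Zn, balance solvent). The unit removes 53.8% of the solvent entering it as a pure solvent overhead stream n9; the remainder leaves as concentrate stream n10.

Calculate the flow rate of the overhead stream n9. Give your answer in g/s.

163.3 g/s

solvent entering = 545×0.557 = 303.57 g/s; overhead removed = 0.538×303.57 = 163.32 g/s.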